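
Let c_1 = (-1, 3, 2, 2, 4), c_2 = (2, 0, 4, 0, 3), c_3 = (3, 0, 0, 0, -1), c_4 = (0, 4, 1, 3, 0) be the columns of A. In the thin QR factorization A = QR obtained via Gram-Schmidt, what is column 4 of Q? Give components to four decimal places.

c_1 = (-1, 3, 2, 2, 4); ‖c_1‖ = 5.8310, so q_1 = (-0.1715, 0.5145, 0.3430, 0.3430, 0.6860).
q_1·c_2 = (-0.1715)·2 + 0.5145·0 + 0.3430·4 + 0.3430·0 + 0.6860·3 = 3.0870.
u_2 = c_2 − 3.0870·q_1 = (2.5294, -1.5882, 2.9412, -1.0588, 0.8824).
‖u_2‖ = 4.4125, so q_2 = (0.5732, -0.3599, 0.6665, -0.2400, 0.2000).
q_1·c_3 = (-0.1715)·3 + 0.5145·0 + 0.3430·0 + 0.3430·0 + 0.6860·(-1) = -1.2005; q_2·c_3 = 0.5732·3 + (-0.3599)·0 + 0.6665·0 + (-0.2400)·0 + 0.2000·(-1) = 1.5197.
u_3 = c_3 + 1.2005·q_1 − 1.5197·q_2 = (1.9230, 1.1647, -0.6012, 0.7764, -0.4804).
‖u_3‖ = 2.4998, so q_3 = (0.7692, 0.4659, -0.2405, 0.3106, -0.1922).
q_1·c_4 = (-0.1715)·0 + 0.5145·4 + 0.3430·1 + 0.3430·3 + 0.6860·0 = 3.4300; q_2·c_4 = 0.5732·0 + (-0.3599)·4 + 0.6665·1 + (-0.2400)·3 + 0.2000·0 = -1.4931; q_3·c_4 = 0.7692·0 + 0.4659·4 + (-0.2405)·1 + 0.3106·3 + (-0.1922)·0 = 2.5548.
u_4 = c_4 − 3.4300·q_1 + 1.4931·q_2 − 2.5548·q_3 = (-0.5212, 0.5076, 1.4332, 0.6717, -1.5635).
‖u_4‖ = 2.3407, so q_4 = (-0.2226, 0.2169, 0.6123, 0.2870, -0.6679).

q_4 = (-0.2226, 0.2169, 0.6123, 0.2870, -0.6679)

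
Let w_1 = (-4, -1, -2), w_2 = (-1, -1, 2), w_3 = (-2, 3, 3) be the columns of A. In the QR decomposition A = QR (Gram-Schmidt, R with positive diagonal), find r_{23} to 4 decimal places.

w_1 = (-4, -1, -2); ‖w_1‖ = 4.5826, so q_1 = (-0.8729, -0.2182, -0.4364).
q_1·w_2 = (-0.8729)·(-1) + (-0.2182)·(-1) + (-0.4364)·2 = 0.2182.
u_2 = w_2 − 0.2182·q_1 = (-0.8095, -0.9524, 2.0952).
‖u_2‖ = 2.4398, so q_2 = (-0.3318, -0.3904, 0.8588).
r_{23} = q_2·w_3 = 2.0689.

r_{23} = 2.0689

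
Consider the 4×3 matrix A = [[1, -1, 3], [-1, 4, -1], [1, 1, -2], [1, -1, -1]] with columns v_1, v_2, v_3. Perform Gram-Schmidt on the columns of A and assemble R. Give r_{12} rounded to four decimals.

v_1 = (1, -1, 1, 1); ‖v_1‖ = 2.0000, so e_1 = (0.5000, -0.5000, 0.5000, 0.5000).
r_{12} = e_1·v_2 = -2.5000.

r_{12} = -2.5000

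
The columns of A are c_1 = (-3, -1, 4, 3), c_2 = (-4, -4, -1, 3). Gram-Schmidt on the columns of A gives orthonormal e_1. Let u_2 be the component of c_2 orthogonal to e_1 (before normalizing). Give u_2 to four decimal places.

c_1 = (-3, -1, 4, 3); ‖c_1‖ = 5.9161, so e_1 = (-0.5071, -0.1690, 0.6761, 0.5071).
e_1·c_2 = (-0.5071)·(-4) + (-0.1690)·(-4) + 0.6761·(-1) + 0.5071·3 = 3.5496.
u_2 = c_2 − 3.5496·e_1 = (-2.2000, -3.4000, -3.4000, 1.2000).

u_2 = (-2.2000, -3.4000, -3.4000, 1.2000)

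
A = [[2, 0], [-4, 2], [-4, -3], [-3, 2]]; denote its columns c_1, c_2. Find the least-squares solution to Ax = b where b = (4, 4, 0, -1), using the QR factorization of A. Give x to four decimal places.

x = (-0.0959, 0.3417)

q_1 = c_1/‖c_1‖ = (2, -4, -4, -3)/6.7082 = (0.2981, -0.5963, -0.5963, -0.4472).
r_{12} = q_1·c_2 = -0.2981.
u_2 = c_2 + 0.2981·q_1 = (0.0889, 1.8222, -3.1778, 1.8667).
‖u_2‖ = 4.1123, so q_2 = (0.0216, 0.4431, -0.7727, 0.4539).
Qᵀb = (-0.7454, 1.4050).
Back-substitute: x_2 = 1.4050/4.1123 = 0.3417.
x_1 = (-0.7454 + 0.2981·0.3417)/6.7082 = -0.0959.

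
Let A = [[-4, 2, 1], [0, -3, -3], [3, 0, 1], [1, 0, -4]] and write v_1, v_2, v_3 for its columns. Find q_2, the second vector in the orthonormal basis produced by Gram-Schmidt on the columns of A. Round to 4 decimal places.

q_2 = (0.2370, -0.9241, 0.2843, 0.0948)

q_1 = v_1/‖v_1‖ = (-4, 0, 3, 1)/5.0990 = (-0.7845, 0.0000, 0.5883, 0.1961).
r_{12} = q_1·v_2 = -1.5689.
u_2 = v_2 + 1.5689·q_1 = (0.7692, -3.0000, 0.9231, 0.3077).
‖u_2‖ = 3.2463, so q_2 = (0.2370, -0.9241, 0.2843, 0.0948).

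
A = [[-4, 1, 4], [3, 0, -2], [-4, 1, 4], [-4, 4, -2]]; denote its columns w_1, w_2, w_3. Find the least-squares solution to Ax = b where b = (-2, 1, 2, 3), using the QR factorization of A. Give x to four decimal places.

x = (0.4000, 1.2000, 0.1000)

w_1 = (-4, 3, -4, -4); ‖w_1‖ = 7.5498, so q_1 = (-0.5298, 0.3974, -0.5298, -0.5298).
q_1·w_2 = (-0.5298)·1 + 0.3974·0 + (-0.5298)·1 + (-0.5298)·4 = -3.1789.
u_2 = w_2 + 3.1789·q_1 = (-0.6842, 1.2632, -0.6842, 2.3158).
‖u_2‖ = 2.8098, so q_2 = (-0.2435, 0.4496, -0.2435, 0.8242).
q_1·w_3 = (-0.5298)·4 + 0.3974·(-2) + (-0.5298)·4 + (-0.5298)·(-2) = -3.9736; q_2·w_3 = (-0.2435)·4 + 0.4496·(-2) + (-0.2435)·4 + 0.8242·(-2) = -4.4956.
u_3 = w_3 + 3.9736·q_1 + 4.4956·q_2 = (0.8000, 1.6000, 0.8000, -0.4000).
‖u_3‖ = 2.0000, so q_3 = (0.4000, 0.8000, 0.4000, -0.2000).
Qᵀb = (-1.1921, 2.9221, 0.2000).
Back-substitute: x_3 = 0.2000/2.0000 = 0.1000.
x_2 = (2.9221 + 4.4956·0.1000)/2.8098 = 1.2000.
x_1 = (-1.1921 + 3.1789·1.2000 + 3.9736·0.1000)/7.5498 = 0.4000.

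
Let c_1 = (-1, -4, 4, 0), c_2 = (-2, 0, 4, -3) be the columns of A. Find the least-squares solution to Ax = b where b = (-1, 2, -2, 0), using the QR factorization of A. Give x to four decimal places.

c_1 = (-1, -4, 4, 0); ‖c_1‖ = 5.7446, so e_1 = (-0.1741, -0.6963, 0.6963, 0.0000).
e_1·c_2 = (-0.1741)·(-2) + (-0.6963)·0 + 0.6963·4 + 0.0000·(-3) = 3.1334.
u_2 = c_2 − 3.1334·e_1 = (-1.4545, 2.1818, 1.8182, -3.0000).
‖u_2‖ = 4.3797, so e_2 = (-0.3321, 0.4982, 0.4151, -0.6850).
Qᵀb = (-2.6112, 0.4982).
Back-substitute: x_2 = 0.4982/4.3797 = 0.1137.
x_1 = (-2.6112 − 3.1334·0.1137)/5.7446 = -0.5166.

x = (-0.5166, 0.1137)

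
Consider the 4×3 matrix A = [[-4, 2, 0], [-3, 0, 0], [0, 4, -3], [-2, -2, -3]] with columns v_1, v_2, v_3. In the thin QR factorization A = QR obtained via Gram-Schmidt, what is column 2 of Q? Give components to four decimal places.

e_1 = v_1/‖v_1‖ = (-4, -3, 0, -2)/5.3852 = (-0.7428, -0.5571, 0.0000, -0.3714).
r_{12} = e_1·v_2 = -0.7428.
u_2 = v_2 + 0.7428·e_1 = (1.4483, -0.4138, 4.0000, -2.2759).
‖u_2‖ = 4.8423, so e_2 = (0.2991, -0.0855, 0.8260, -0.4700).

e_2 = (0.2991, -0.0855, 0.8260, -0.4700)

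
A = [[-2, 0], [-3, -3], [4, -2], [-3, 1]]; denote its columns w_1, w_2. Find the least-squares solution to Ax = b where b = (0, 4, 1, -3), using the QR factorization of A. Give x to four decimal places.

x = (-0.0379, -1.2197)

w_1 = (-2, -3, 4, -3); ‖w_1‖ = 6.1644, so q_1 = (-0.3244, -0.4867, 0.6489, -0.4867).
q_1·w_2 = (-0.3244)·0 + (-0.4867)·(-3) + 0.6489·(-2) + (-0.4867)·1 = -0.3244.
u_2 = w_2 + 0.3244·q_1 = (-0.1053, -3.1579, -1.7895, 0.8421).
‖u_2‖ = 3.7276, so q_2 = (-0.0282, -0.8472, -0.4801, 0.2259).
Qᵀb = (0.1622, -4.5465).
Back-substitute: x_2 = -4.5465/3.7276 = -1.2197.
x_1 = (0.1622 + 0.3244·(-1.2197))/6.1644 = -0.0379.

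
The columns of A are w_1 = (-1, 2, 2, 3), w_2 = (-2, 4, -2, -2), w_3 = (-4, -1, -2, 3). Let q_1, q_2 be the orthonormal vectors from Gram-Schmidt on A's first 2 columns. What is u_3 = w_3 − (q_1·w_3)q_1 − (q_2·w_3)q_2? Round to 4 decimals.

u_3 = (-3.4683, -2.0635, -2.6349, 1.9762)

w_1 = (-1, 2, 2, 3); ‖w_1‖ = 4.2426, so q_1 = (-0.2357, 0.4714, 0.4714, 0.7071).
q_1·w_2 = (-0.2357)·(-2) + 0.4714·4 + 0.4714·(-2) + 0.7071·(-2) = 0.0000.
u_2 = w_2 + 0.0000·q_1 = (-2.0000, 4.0000, -2.0000, -2.0000).
‖u_2‖ = 5.2915, so q_2 = (-0.3780, 0.7559, -0.3780, -0.3780).
q_1·w_3 = (-0.2357)·(-4) + 0.4714·(-1) + 0.4714·(-2) + 0.7071·3 = 1.6499; q_2·w_3 = (-0.3780)·(-4) + 0.7559·(-1) + (-0.3780)·(-2) + (-0.3780)·3 = 0.3780.
u_3 = w_3 − 1.6499·q_1 − 0.3780·q_2 = (-3.4683, -2.0635, -2.6349, 1.9762).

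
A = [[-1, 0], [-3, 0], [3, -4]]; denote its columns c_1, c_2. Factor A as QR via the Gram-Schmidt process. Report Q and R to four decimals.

c_1 = (-1, -3, 3); ‖c_1‖ = 4.3589, so q_1 = (-0.2294, -0.6882, 0.6882).
q_1·c_2 = (-0.2294)·0 + (-0.6882)·0 + 0.6882·(-4) = -2.7530.
u_2 = c_2 + 2.7530·q_1 = (-0.6316, -1.8947, -2.1053).
‖u_2‖ = 2.9019, so q_2 = (-0.2176, -0.6529, -0.7255).

Q = [[-0.2294, -0.2176], [-0.6882, -0.6529], [0.6882, -0.7255]], R = [[4.3589, -2.7530], [0.0000, 2.9019]]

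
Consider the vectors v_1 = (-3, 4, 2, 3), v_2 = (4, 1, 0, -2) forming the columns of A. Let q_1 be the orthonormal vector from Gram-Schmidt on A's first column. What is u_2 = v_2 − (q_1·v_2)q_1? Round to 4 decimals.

u_2 = (2.8947, 2.4737, 0.7368, -0.8947)

q_1 = v_1/‖v_1‖ = (-3, 4, 2, 3)/6.1644 = (-0.4867, 0.6489, 0.3244, 0.4867).
r_{12} = q_1·v_2 = -2.2711.
u_2 = v_2 + 2.2711·q_1 = (2.8947, 2.4737, 0.7368, -0.8947).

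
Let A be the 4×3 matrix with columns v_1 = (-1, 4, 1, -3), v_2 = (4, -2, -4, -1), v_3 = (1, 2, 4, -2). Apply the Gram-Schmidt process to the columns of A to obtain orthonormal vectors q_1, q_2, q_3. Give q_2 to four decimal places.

q_2 = (0.6346, -0.0134, -0.6346, -0.4409)

q_1 = v_1/‖v_1‖ = (-1, 4, 1, -3)/5.1962 = (-0.1925, 0.7698, 0.1925, -0.5774).
r_{12} = q_1·v_2 = -2.5019.
u_2 = v_2 + 2.5019·q_1 = (3.5185, -0.0741, -3.5185, -2.4444).
‖u_2‖ = 5.5444, so q_2 = (0.6346, -0.0134, -0.6346, -0.4409).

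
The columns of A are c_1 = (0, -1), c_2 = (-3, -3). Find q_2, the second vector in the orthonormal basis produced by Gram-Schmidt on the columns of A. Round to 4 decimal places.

c_1 = (0, -1); ‖c_1‖ = 1.0000, so q_1 = (0.0000, -1.0000).
q_1·c_2 = 0.0000·(-3) + (-1.0000)·(-3) = 3.0000.
u_2 = c_2 − 3.0000·q_1 = (-3.0000, 0.0000).
‖u_2‖ = 3.0000, so q_2 = (-1.0000, 0.0000).

q_2 = (-1.0000, 0.0000)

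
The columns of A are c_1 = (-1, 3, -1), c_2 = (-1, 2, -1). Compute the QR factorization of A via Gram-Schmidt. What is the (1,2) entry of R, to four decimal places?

r_{12} = 2.4121

c_1 = (-1, 3, -1); ‖c_1‖ = 3.3166, so e_1 = (-0.3015, 0.9045, -0.3015).
r_{12} = e_1·c_2 = 2.4121.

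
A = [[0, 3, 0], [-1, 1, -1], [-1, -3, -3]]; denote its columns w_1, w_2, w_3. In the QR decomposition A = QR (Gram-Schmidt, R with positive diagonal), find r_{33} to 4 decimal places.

q_1 = w_1/‖w_1‖ = (0, -1, -1)/1.4142 = (0.0000, -0.7071, -0.7071).
r_{12} = q_1·w_2 = 1.4142.
u_2 = w_2 − 1.4142·q_1 = (3.0000, 2.0000, -2.0000).
‖u_2‖ = 4.1231, so q_2 = (0.7276, 0.4851, -0.4851).
r_{13} = q_1·w_3 = 2.8284; r_{23} = q_2·w_3 = 0.9701.
u_3 = w_3 − 2.8284·q_1 − 0.9701·q_2 = (-0.7059, 0.5294, -0.5294).
r_{33} = ‖u_3‖ = 1.0290.

r_{33} = 1.0290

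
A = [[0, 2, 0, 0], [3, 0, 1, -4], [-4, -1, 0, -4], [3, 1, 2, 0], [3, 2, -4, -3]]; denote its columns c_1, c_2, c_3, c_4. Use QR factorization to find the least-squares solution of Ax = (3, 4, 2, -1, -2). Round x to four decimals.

c_1 = (0, 3, -4, 3, 3); ‖c_1‖ = 6.5574, so q_1 = (0.0000, 0.4575, -0.6100, 0.4575, 0.4575).
q_1·c_2 = 0.0000·2 + 0.4575·0 + (-0.6100)·(-1) + 0.4575·1 + 0.4575·2 = 1.9825.
u_2 = c_2 − 1.9825·q_1 = (2.0000, -0.9070, 0.2093, 0.0930, 1.0930).
‖u_2‖ = 2.4637, so q_2 = (0.8118, -0.3681, 0.0850, 0.0378, 0.4437).
q_1·c_3 = 0.0000·0 + 0.4575·1 + (-0.6100)·0 + 0.4575·2 + 0.4575·(-4) = -0.4575; q_2·c_3 = 0.8118·0 + (-0.3681)·1 + 0.0850·0 + 0.0378·2 + 0.4437·(-4) = -2.0672.
u_3 = c_3 + 0.4575·q_1 + 2.0672·q_2 = (1.6782, 0.4483, -0.1034, 2.2874, -2.8736).
‖u_3‖ = 4.0641, so q_3 = (0.4129, 0.1103, -0.0255, 0.5628, -0.7071).
q_1·c_4 = 0.0000·0 + 0.4575·(-4) + (-0.6100)·(-4) + 0.4575·0 + 0.4575·(-3) = -0.7625; q_2·c_4 = 0.8118·0 + (-0.3681)·(-4) + 0.0850·(-4) + 0.0378·0 + 0.4437·(-3) = -0.1982; q_3·c_4 = 0.4129·0 + 0.1103·(-4) + (-0.0255)·(-4) + 0.5628·0 + (-0.7071)·(-3) = 1.7818.
u_4 = c_4 + 0.7625·q_1 + 0.1982·q_2 − 1.7818·q_3 = (-0.5748, -3.9207, -4.4029, -0.6465, -1.3034).
‖u_4‖ = 6.0996, so q_4 = (-0.0942, -0.6428, -0.7218, -0.1060, -0.2137).
Qᵀb = (-0.7625, 0.2077, 2.4803, -3.7641).
Back-substitute: x_4 = -3.7641/6.0996 = -0.6171.
x_3 = (2.4803 − 1.7818·(-0.6171))/4.0641 = 0.8809.
x_2 = (0.2077 + 2.0672·0.8809 + 0.1982·(-0.6171))/2.4637 = 0.7737.
x_1 = (-0.7625 − 1.9825·0.7737 + 0.4575·0.8809 + 0.7625·(-0.6171))/6.5574 = -0.3605.

x = (-0.3605, 0.7737, 0.8809, -0.6171)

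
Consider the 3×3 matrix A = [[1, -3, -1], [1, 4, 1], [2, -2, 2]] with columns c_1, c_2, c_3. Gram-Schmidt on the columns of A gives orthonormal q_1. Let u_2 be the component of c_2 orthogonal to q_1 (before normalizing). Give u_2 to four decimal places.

u_2 = (-2.5000, 4.5000, -1.0000)

c_1 = (1, 1, 2); ‖c_1‖ = 2.4495, so q_1 = (0.4082, 0.4082, 0.8165).
q_1·c_2 = 0.4082·(-3) + 0.4082·4 + 0.8165·(-2) = -1.2247.
u_2 = c_2 + 1.2247·q_1 = (-2.5000, 4.5000, -1.0000).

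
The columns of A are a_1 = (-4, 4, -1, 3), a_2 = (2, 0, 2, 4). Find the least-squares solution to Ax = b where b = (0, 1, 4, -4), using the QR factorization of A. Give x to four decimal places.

q_1 = a_1/‖a_1‖ = (-4, 4, -1, 3)/6.4807 = (-0.6172, 0.6172, -0.1543, 0.4629).
r_{12} = q_1·a_2 = 0.3086.
u_2 = a_2 − 0.3086·q_1 = (2.1905, -0.1905, 2.0476, 3.8571).
‖u_2‖ = 4.8892, so q_2 = (0.4480, -0.0390, 0.4188, 0.7889).
Qᵀb = (-1.8516, -1.5194).
Back-substitute: x_2 = -1.5194/4.8892 = -0.3108.
x_1 = (-1.8516 − 0.3086·(-0.3108))/6.4807 = -0.2709.

x = (-0.2709, -0.3108)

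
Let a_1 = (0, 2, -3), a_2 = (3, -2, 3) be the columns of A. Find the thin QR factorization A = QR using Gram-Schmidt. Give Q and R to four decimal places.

q_1 = a_1/‖a_1‖ = (0, 2, -3)/3.6056 = (0.0000, 0.5547, -0.8321).
r_{12} = q_1·a_2 = -3.6056.
u_2 = a_2 + 3.6056·q_1 = (3.0000, 0.0000, 0.0000).
‖u_2‖ = 3.0000, so q_2 = (1.0000, 0.0000, 0.0000).

Q = [[0.0000, 1.0000], [0.5547, 0.0000], [-0.8321, 0.0000]], R = [[3.6056, -3.6056], [0.0000, 3.0000]]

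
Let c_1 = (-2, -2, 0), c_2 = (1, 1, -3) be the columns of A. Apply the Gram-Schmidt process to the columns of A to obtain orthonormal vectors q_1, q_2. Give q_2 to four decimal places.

c_1 = (-2, -2, 0); ‖c_1‖ = 2.8284, so q_1 = (-0.7071, -0.7071, 0.0000).
q_1·c_2 = (-0.7071)·1 + (-0.7071)·1 + 0.0000·(-3) = -1.4142.
u_2 = c_2 + 1.4142·q_1 = (0.0000, 0.0000, -3.0000).
‖u_2‖ = 3.0000, so q_2 = (0.0000, 0.0000, -1.0000).

q_2 = (0.0000, 0.0000, -1.0000)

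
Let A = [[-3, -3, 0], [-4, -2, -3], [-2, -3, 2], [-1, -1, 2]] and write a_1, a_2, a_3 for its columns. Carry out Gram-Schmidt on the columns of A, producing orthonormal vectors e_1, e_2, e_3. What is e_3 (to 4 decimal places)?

e_1 = a_1/‖a_1‖ = (-3, -4, -2, -1)/5.4772 = (-0.5477, -0.7303, -0.3651, -0.1826).
r_{12} = e_1·a_2 = 4.3818.
u_2 = a_2 − 4.3818·e_1 = (-0.6000, 1.2000, -1.4000, -0.2000).
‖u_2‖ = 1.9494, so e_2 = (-0.3078, 0.6156, -0.7182, -0.1026).
r_{13} = e_1·a_3 = 1.0954; r_{23} = e_2·a_3 = -3.4883.
u_3 = a_3 − 1.0954·e_1 + 3.4883·e_2 = (-0.4737, -0.0526, -0.1053, 1.8421).
‖u_3‖ = 1.9057, so e_3 = (-0.2486, -0.0276, -0.0552, 0.9666).

e_3 = (-0.2486, -0.0276, -0.0552, 0.9666)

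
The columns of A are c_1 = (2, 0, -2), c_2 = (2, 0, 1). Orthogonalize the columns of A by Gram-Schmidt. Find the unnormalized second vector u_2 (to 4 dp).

u_2 = (1.5000, 0.0000, 1.5000)

q_1 = c_1/‖c_1‖ = (2, 0, -2)/2.8284 = (0.7071, 0.0000, -0.7071).
r_{12} = q_1·c_2 = 0.7071.
u_2 = c_2 − 0.7071·q_1 = (1.5000, 0.0000, 1.5000).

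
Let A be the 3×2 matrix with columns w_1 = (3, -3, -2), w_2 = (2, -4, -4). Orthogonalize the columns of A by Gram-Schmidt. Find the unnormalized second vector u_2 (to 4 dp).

u_2 = (-1.5455, -0.4545, -1.6364)

e_1 = w_1/‖w_1‖ = (3, -3, -2)/4.6904 = (0.6396, -0.6396, -0.4264).
r_{12} = e_1·w_2 = 5.5432.
u_2 = w_2 − 5.5432·e_1 = (-1.5455, -0.4545, -1.6364).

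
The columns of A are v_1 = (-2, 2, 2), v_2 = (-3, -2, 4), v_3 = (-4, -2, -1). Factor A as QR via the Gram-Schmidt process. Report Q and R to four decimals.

Q = [[-0.5774, -0.2933, -0.7620], [0.5774, -0.8066, -0.1270], [0.5774, 0.5133, -0.6350]], R = [[3.4641, 2.8868, 0.5774], [0.0000, 4.5461, 2.2730], [0.0000, 0.0000, 3.9370]]

q_1 = v_1/‖v_1‖ = (-2, 2, 2)/3.4641 = (-0.5774, 0.5774, 0.5774).
r_{12} = q_1·v_2 = 2.8868.
u_2 = v_2 − 2.8868·q_1 = (-1.3333, -3.6667, 2.3333).
‖u_2‖ = 4.5461, so q_2 = (-0.2933, -0.8066, 0.5133).
r_{13} = q_1·v_3 = 0.5774; r_{23} = q_2·v_3 = 2.2730.
u_3 = v_3 − 0.5774·q_1 − 2.2730·q_2 = (-3.0000, -0.5000, -2.5000).
‖u_3‖ = 3.9370, so q_3 = (-0.7620, -0.1270, -0.6350).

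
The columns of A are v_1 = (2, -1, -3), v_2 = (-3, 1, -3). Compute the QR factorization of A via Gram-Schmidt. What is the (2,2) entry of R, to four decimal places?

e_1 = v_1/‖v_1‖ = (2, -1, -3)/3.7417 = (0.5345, -0.2673, -0.8018).
r_{12} = e_1·v_2 = 0.5345.
u_2 = v_2 − 0.5345·e_1 = (-3.2857, 1.1429, -2.5714).
r_{22} = ‖u_2‖ = 4.3260.

r_{22} = 4.3260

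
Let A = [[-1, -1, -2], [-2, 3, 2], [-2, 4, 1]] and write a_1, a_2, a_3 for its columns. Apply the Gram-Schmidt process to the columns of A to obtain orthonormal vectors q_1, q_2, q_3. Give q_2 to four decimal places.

q_2 = (-0.9096, 0.0413, 0.4134)

a_1 = (-1, -2, -2); ‖a_1‖ = 3.0000, so q_1 = (-0.3333, -0.6667, -0.6667).
q_1·a_2 = (-0.3333)·(-1) + (-0.6667)·3 + (-0.6667)·4 = -4.3333.
u_2 = a_2 + 4.3333·q_1 = (-2.4444, 0.1111, 1.1111).
‖u_2‖ = 2.6874, so q_2 = (-0.9096, 0.0413, 0.4134).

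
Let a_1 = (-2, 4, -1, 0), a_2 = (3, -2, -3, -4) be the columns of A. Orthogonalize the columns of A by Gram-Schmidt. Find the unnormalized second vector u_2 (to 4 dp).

u_2 = (1.9524, 0.0952, -3.5238, -4.0000)

e_1 = a_1/‖a_1‖ = (-2, 4, -1, 0)/4.5826 = (-0.4364, 0.8729, -0.2182, 0.0000).
r_{12} = e_1·a_2 = -2.4004.
u_2 = a_2 + 2.4004·e_1 = (1.9524, 0.0952, -3.5238, -4.0000).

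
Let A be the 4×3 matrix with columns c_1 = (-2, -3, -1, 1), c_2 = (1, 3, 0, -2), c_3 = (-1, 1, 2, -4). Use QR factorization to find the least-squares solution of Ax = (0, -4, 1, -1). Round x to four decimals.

e_1 = c_1/‖c_1‖ = (-2, -3, -1, 1)/3.8730 = (-0.5164, -0.7746, -0.2582, 0.2582).
r_{12} = e_1·c_2 = -3.3566.
u_2 = c_2 + 3.3566·e_1 = (-0.7333, 0.4000, -0.8667, -1.1333).
‖u_2‖ = 1.6533, so e_2 = (-0.4436, 0.2419, -0.5242, -0.6855).
r_{13} = e_1·c_3 = -1.8074; r_{23} = e_2·c_3 = 2.3791.
u_3 = c_3 + 1.8074·e_1 − 2.3791·e_2 = (-0.8780, -0.9756, 2.7805, -1.9024).
‖u_3‖ = 3.6157, so e_3 = (-0.2428, -0.2698, 0.7690, -0.5262).
Qᵀb = (2.5820, -0.8065, 2.3745).
Back-substitute: x_3 = 2.3745/3.6157 = 0.6567.
x_2 = (-0.8065 − 2.3791·0.6567)/1.6533 = -1.4328.
x_1 = (2.5820 + 3.3566·(-1.4328) + 1.8074·0.6567)/3.8730 = -0.2687.

x = (-0.2687, -1.4328, 0.6567)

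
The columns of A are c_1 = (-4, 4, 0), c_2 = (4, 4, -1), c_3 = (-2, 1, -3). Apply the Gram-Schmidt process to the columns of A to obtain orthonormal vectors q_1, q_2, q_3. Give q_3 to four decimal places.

c_1 = (-4, 4, 0); ‖c_1‖ = 5.6569, so q_1 = (-0.7071, 0.7071, 0.0000).
q_1·c_2 = (-0.7071)·4 + 0.7071·4 + 0.0000·(-1) = 0.0000.
u_2 = c_2 + 0.0000·q_1 = (4.0000, 4.0000, -1.0000).
‖u_2‖ = 5.7446, so q_2 = (0.6963, 0.6963, -0.1741).
q_1·c_3 = (-0.7071)·(-2) + 0.7071·1 + 0.0000·(-3) = 2.1213; q_2·c_3 = 0.6963·(-2) + 0.6963·1 + (-0.1741)·(-3) = -0.1741.
u_3 = c_3 − 2.1213·q_1 + 0.1741·q_2 = (-0.3788, -0.3788, -3.0303).
‖u_3‖ = 3.0773, so q_3 = (-0.1231, -0.1231, -0.9847).

q_3 = (-0.1231, -0.1231, -0.9847)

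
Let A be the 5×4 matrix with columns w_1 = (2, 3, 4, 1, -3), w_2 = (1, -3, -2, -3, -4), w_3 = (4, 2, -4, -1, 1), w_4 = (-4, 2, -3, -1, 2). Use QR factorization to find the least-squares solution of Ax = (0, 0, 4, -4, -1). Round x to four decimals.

w_1 = (2, 3, 4, 1, -3); ‖w_1‖ = 6.2450, so e_1 = (0.3203, 0.4804, 0.6405, 0.1601, -0.4804).
e_1·w_2 = 0.3203·1 + 0.4804·(-3) + 0.6405·(-2) + 0.1601·(-3) + (-0.4804)·(-4) = -0.9608.
u_2 = w_2 + 0.9608·e_1 = (1.3077, -2.5385, -1.3846, -2.8462, -4.4615).
‖u_2‖ = 6.1707, so e_2 = (0.2119, -0.4114, -0.2244, -0.4612, -0.7230).
e_1·w_3 = 0.3203·4 + 0.4804·2 + 0.6405·(-4) + 0.1601·(-1) + (-0.4804)·1 = -0.9608; e_2·w_3 = 0.2119·4 + (-0.4114)·2 + (-0.2244)·(-4) + (-0.4612)·(-1) + (-0.7230)·1 = 0.6607.
u_3 = w_3 + 0.9608·e_1 − 0.6607·e_2 = (4.1677, 2.7333, -3.2364, -0.5414, 1.0162).
‖u_3‖ = 6.0531, so e_3 = (0.6885, 0.4516, -0.5347, -0.0894, 0.1679).
e_1·w_4 = 0.3203·(-4) + 0.4804·2 + 0.6405·(-3) + 0.1601·(-1) + (-0.4804)·2 = -3.3627; e_2·w_4 = 0.2119·(-4) + (-0.4114)·2 + (-0.2244)·(-3) + (-0.4612)·(-1) + (-0.7230)·2 = -1.9821; e_3·w_4 = 0.6885·(-4) + 0.4516·2 + (-0.5347)·(-3) + (-0.0894)·(-1) + 0.1679·2 = 0.1782.
u_4 = w_4 + 3.3627·e_1 + 1.9821·e_2 − 0.1782·e_3 = (-2.6257, 2.7195, -1.1956, -1.3598, -1.0784).
‖u_4‖ = 4.3280, so e_4 = (-0.6067, 0.6284, -0.2763, -0.3142, -0.2492).
Qᵀb = (2.4019, 1.6704, -1.9487, 0.4009).
Back-substitute: x_4 = 0.4009/4.3280 = 0.0926.
x_3 = (-1.9487 − 0.1782·0.0926)/6.0531 = -0.3247.
x_2 = (1.6704 − 0.6607·(-0.3247) + 1.9821·0.0926)/6.1707 = 0.3352.
x_1 = (2.4019 + 0.9608·0.3352 + 0.9608·(-0.3247) + 3.3627·0.0926)/6.2450 = 0.4361.

x = (0.4361, 0.3352, -0.3247, 0.0926)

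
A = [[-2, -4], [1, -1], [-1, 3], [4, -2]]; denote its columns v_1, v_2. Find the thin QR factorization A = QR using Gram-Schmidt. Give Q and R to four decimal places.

Q = [[-0.4264, -0.8065], [0.2132, -0.1512], [-0.2132, 0.5209], [0.8528, -0.2352]], R = [[4.6904, -0.8528], [0.0000, 5.4104]]

v_1 = (-2, 1, -1, 4); ‖v_1‖ = 4.6904, so e_1 = (-0.4264, 0.2132, -0.2132, 0.8528).
e_1·v_2 = (-0.4264)·(-4) + 0.2132·(-1) + (-0.2132)·3 + 0.8528·(-2) = -0.8528.
u_2 = v_2 + 0.8528·e_1 = (-4.3636, -0.8182, 2.8182, -1.2727).
‖u_2‖ = 5.4104, so e_2 = (-0.8065, -0.1512, 0.5209, -0.2352).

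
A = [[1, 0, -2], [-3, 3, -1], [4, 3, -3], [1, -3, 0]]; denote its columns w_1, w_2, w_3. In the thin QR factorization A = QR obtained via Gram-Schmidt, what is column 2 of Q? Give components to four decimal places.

q_2 = (0.0000, 0.5774, 0.5774, -0.5774)

q_1 = w_1/‖w_1‖ = (1, -3, 4, 1)/5.1962 = (0.1925, -0.5774, 0.7698, 0.1925).
r_{12} = q_1·w_2 = 0.0000.
u_2 = w_2 − 0.0000·q_1 = (0.0000, 3.0000, 3.0000, -3.0000).
‖u_2‖ = 5.1962, so q_2 = (0.0000, 0.5774, 0.5774, -0.5774).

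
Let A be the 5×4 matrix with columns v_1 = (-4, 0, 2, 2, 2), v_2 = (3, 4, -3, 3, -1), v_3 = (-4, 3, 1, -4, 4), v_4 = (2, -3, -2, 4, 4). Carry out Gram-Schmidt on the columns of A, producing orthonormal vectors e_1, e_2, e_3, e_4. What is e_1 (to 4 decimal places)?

v_1 = (-4, 0, 2, 2, 2); ‖v_1‖ = 5.2915, so e_1 = (-0.7559, 0.0000, 0.3780, 0.3780, 0.3780).

e_1 = (-0.7559, 0.0000, 0.3780, 0.3780, 0.3780)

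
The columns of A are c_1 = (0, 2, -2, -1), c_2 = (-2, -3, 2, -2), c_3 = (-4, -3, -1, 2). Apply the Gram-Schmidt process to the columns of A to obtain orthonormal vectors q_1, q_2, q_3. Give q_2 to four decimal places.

q_2 = (-0.5367, -0.3280, 0.0596, -0.7752)

c_1 = (0, 2, -2, -1); ‖c_1‖ = 3.0000, so q_1 = (0.0000, 0.6667, -0.6667, -0.3333).
q_1·c_2 = 0.0000·(-2) + 0.6667·(-3) + (-0.6667)·2 + (-0.3333)·(-2) = -2.6667.
u_2 = c_2 + 2.6667·q_1 = (-2.0000, -1.2222, 0.2222, -2.8889).
‖u_2‖ = 3.7268, so q_2 = (-0.5367, -0.3280, 0.0596, -0.7752).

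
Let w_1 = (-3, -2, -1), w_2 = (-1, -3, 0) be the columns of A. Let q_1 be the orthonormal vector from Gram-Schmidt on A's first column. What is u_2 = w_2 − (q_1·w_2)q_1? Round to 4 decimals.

w_1 = (-3, -2, -1); ‖w_1‖ = 3.7417, so q_1 = (-0.8018, -0.5345, -0.2673).
q_1·w_2 = (-0.8018)·(-1) + (-0.5345)·(-3) + (-0.2673)·0 = 2.4054.
u_2 = w_2 − 2.4054·q_1 = (0.9286, -1.7143, 0.6429).

u_2 = (0.9286, -1.7143, 0.6429)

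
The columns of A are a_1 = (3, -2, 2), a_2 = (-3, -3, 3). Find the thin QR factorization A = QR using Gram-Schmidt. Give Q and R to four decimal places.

a_1 = (3, -2, 2); ‖a_1‖ = 4.1231, so e_1 = (0.7276, -0.4851, 0.4851).
e_1·a_2 = 0.7276·(-3) + (-0.4851)·(-3) + 0.4851·3 = 0.7276.
u_2 = a_2 − 0.7276·e_1 = (-3.5294, -2.6471, 2.6471).
‖u_2‖ = 5.1450, so e_2 = (-0.6860, -0.5145, 0.5145).

Q = [[0.7276, -0.6860], [-0.4851, -0.5145], [0.4851, 0.5145]], R = [[4.1231, 0.7276], [0.0000, 5.1450]]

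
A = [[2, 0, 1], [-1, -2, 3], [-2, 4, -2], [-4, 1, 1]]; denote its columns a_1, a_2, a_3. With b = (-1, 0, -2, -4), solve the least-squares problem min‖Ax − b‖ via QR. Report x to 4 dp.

x = (0.2788, -1.0107, -0.9240)

q_1 = a_1/‖a_1‖ = (2, -1, -2, -4)/5.0000 = (0.4000, -0.2000, -0.4000, -0.8000).
r_{12} = q_1·a_2 = -2.0000.
u_2 = a_2 + 2.0000·q_1 = (0.8000, -2.4000, 3.2000, -0.6000).
‖u_2‖ = 4.1231, so q_2 = (0.1940, -0.5821, 0.7761, -0.1455).
r_{13} = q_1·a_3 = -0.2000; r_{23} = q_2·a_3 = -3.2500.
u_3 = a_3 + 0.2000·q_1 + 3.2500·q_2 = (1.7106, 1.0682, 0.4424, 0.3671).
‖u_3‖ = 2.0971, so q_3 = (0.8157, 0.5094, 0.2109, 0.1750).
Qᵀb = (3.6000, -1.1642, -1.9377).
Back-substitute: x_3 = -1.9377/2.0971 = -0.9240.
x_2 = (-1.1642 + 3.2500·(-0.9240))/4.1231 = -1.0107.
x_1 = (3.6000 + 2.0000·(-1.0107) + 0.2000·(-0.9240))/5.0000 = 0.2788.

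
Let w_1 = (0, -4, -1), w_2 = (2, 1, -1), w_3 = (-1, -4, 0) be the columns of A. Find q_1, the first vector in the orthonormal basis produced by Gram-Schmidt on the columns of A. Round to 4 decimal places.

w_1 = (0, -4, -1); ‖w_1‖ = 4.1231, so q_1 = (0.0000, -0.9701, -0.2425).

q_1 = (0.0000, -0.9701, -0.2425)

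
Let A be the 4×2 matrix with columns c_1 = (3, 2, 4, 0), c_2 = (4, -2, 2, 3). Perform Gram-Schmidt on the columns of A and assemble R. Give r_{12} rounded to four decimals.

r_{12} = 2.9711

e_1 = c_1/‖c_1‖ = (3, 2, 4, 0)/5.3852 = (0.5571, 0.3714, 0.7428, 0.0000).
r_{12} = e_1·c_2 = 2.9711.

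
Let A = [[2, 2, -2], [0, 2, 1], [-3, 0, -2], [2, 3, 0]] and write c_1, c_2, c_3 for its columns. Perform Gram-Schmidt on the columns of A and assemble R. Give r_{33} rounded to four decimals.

r_{33} = 2.8031

c_1 = (2, 0, -3, 2); ‖c_1‖ = 4.1231, so q_1 = (0.4851, 0.0000, -0.7276, 0.4851).
q_1·c_2 = 0.4851·2 + 0.0000·2 + (-0.7276)·0 + 0.4851·3 = 2.4254.
u_2 = c_2 − 2.4254·q_1 = (0.8235, 2.0000, 1.7647, 1.8235).
‖u_2‖ = 3.3343, so q_2 = (0.2470, 0.5998, 0.5293, 0.5469).
q_1·c_3 = 0.4851·(-2) + 0.0000·1 + (-0.7276)·(-2) + 0.4851·0 = 0.4851; q_2·c_3 = 0.2470·(-2) + 0.5998·1 + 0.5293·(-2) + 0.5469·0 = -0.9527.
u_3 = c_3 − 0.4851·q_1 + 0.9527·q_2 = (-2.0000, 1.5714, -1.1429, 0.2857).
r_{33} = ‖u_3‖ = 2.8031.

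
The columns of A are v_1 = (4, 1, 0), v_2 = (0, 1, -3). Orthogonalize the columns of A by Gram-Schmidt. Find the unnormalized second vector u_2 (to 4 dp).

u_2 = (-0.2353, 0.9412, -3.0000)

v_1 = (4, 1, 0); ‖v_1‖ = 4.1231, so q_1 = (0.9701, 0.2425, 0.0000).
q_1·v_2 = 0.9701·0 + 0.2425·1 + 0.0000·(-3) = 0.2425.
u_2 = v_2 − 0.2425·q_1 = (-0.2353, 0.9412, -3.0000).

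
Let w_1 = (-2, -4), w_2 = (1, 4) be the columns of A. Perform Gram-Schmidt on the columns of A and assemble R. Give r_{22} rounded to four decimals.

w_1 = (-2, -4); ‖w_1‖ = 4.4721, so q_1 = (-0.4472, -0.8944).
q_1·w_2 = (-0.4472)·1 + (-0.8944)·4 = -4.0249.
u_2 = w_2 + 4.0249·q_1 = (-0.8000, 0.4000).
r_{22} = ‖u_2‖ = 0.8944.

r_{22} = 0.8944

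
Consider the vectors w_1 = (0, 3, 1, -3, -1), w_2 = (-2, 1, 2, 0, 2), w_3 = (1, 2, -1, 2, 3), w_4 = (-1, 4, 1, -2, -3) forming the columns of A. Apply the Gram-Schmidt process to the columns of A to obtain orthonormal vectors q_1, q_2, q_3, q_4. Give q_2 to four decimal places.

q_2 = (-0.5646, 0.1553, 0.5222, 0.1270, 0.6069)

w_1 = (0, 3, 1, -3, -1); ‖w_1‖ = 4.4721, so q_1 = (0.0000, 0.6708, 0.2236, -0.6708, -0.2236).
q_1·w_2 = 0.0000·(-2) + 0.6708·1 + 0.2236·2 + (-0.6708)·0 + (-0.2236)·2 = 0.6708.
u_2 = w_2 − 0.6708·q_1 = (-2.0000, 0.5500, 1.8500, 0.4500, 2.1500).
‖u_2‖ = 3.5426, so q_2 = (-0.5646, 0.1553, 0.5222, 0.1270, 0.6069).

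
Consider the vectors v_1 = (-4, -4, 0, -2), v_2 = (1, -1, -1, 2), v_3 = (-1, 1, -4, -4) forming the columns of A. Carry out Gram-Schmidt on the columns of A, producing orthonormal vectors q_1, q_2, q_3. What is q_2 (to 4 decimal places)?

v_1 = (-4, -4, 0, -2); ‖v_1‖ = 6.0000, so q_1 = (-0.6667, -0.6667, 0.0000, -0.3333).
q_1·v_2 = (-0.6667)·1 + (-0.6667)·(-1) + 0.0000·(-1) + (-0.3333)·2 = -0.6667.
u_2 = v_2 + 0.6667·q_1 = (0.5556, -1.4444, -1.0000, 1.7778).
‖u_2‖ = 2.5604, so q_2 = (0.2170, -0.5642, -0.3906, 0.6943).

q_2 = (0.2170, -0.5642, -0.3906, 0.6943)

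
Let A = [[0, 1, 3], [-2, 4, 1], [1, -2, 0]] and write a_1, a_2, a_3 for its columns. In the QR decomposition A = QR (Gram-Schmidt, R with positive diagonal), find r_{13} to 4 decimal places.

a_1 = (0, -2, 1); ‖a_1‖ = 2.2361, so e_1 = (0.0000, -0.8944, 0.4472).
r_{13} = e_1·a_3 = -0.8944.

r_{13} = -0.8944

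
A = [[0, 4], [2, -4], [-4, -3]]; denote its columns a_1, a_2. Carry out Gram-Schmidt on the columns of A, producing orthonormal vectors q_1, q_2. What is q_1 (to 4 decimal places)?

q_1 = a_1/‖a_1‖ = (0, 2, -4)/4.4721 = (0.0000, 0.4472, -0.8944).

q_1 = (0.0000, 0.4472, -0.8944)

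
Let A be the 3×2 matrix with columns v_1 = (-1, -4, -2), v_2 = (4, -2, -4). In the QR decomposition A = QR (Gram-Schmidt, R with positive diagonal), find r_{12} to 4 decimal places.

r_{12} = 2.6186

q_1 = v_1/‖v_1‖ = (-1, -4, -2)/4.5826 = (-0.2182, -0.8729, -0.4364).
r_{12} = q_1·v_2 = 2.6186.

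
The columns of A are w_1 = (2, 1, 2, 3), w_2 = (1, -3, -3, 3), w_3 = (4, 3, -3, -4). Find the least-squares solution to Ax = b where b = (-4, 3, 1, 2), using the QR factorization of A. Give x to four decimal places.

q_1 = w_1/‖w_1‖ = (2, 1, 2, 3)/4.2426 = (0.4714, 0.2357, 0.4714, 0.7071).
r_{12} = q_1·w_2 = 0.4714.
u_2 = w_2 − 0.4714·q_1 = (0.7778, -3.1111, -3.2222, 2.6667).
‖u_2‖ = 5.2705, so q_2 = (0.1476, -0.5903, -0.6114, 0.5060).
r_{13} = q_1·w_3 = -1.6499; r_{23} = q_2·w_3 = -1.3703.
u_3 = w_3 + 1.6499·q_1 + 1.3703·q_2 = (4.9800, 2.5800, -3.0600, -2.1400).
‖u_3‖ = 6.7380, so q_3 = (0.7391, 0.3829, -0.4541, -0.3176).
Qᵀb = (0.7071, -1.9606, -2.8970).
Back-substitute: x_3 = -2.8970/6.7380 = -0.4300.
x_2 = (-1.9606 + 1.3703·(-0.4300))/5.2705 = -0.4838.
x_1 = (0.7071 − 0.4714·(-0.4838) + 1.6499·(-0.4300))/4.2426 = 0.0532.

x = (0.0532, -0.4838, -0.4300)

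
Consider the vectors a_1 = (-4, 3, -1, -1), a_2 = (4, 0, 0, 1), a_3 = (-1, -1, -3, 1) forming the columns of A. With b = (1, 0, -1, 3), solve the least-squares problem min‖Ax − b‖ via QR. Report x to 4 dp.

a_1 = (-4, 3, -1, -1); ‖a_1‖ = 5.1962, so q_1 = (-0.7698, 0.5774, -0.1925, -0.1925).
q_1·a_2 = (-0.7698)·4 + 0.5774·0 + (-0.1925)·0 + (-0.1925)·1 = -3.2717.
u_2 = a_2 + 3.2717·q_1 = (1.4815, 1.8889, -0.6296, 0.3704).
‖u_2‖ = 2.5092, so q_2 = (0.5904, 0.7528, -0.2509, 0.1476).
q_1·a_3 = (-0.7698)·(-1) + 0.5774·(-1) + (-0.1925)·(-3) + (-0.1925)·1 = 0.5774; q_2·a_3 = 0.5904·(-1) + 0.7528·(-1) + (-0.2509)·(-3) + 0.1476·1 = -0.4428.
u_3 = a_3 − 0.5774·q_1 + 0.4428·q_2 = (-0.2941, -1.0000, -3.0000, 1.1765).
‖u_3‖ = 3.3868, so q_3 = (-0.0868, -0.2953, -0.8858, 0.3474).
Qᵀb = (-1.1547, 1.2841, 1.8410).
Back-substitute: x_3 = 1.8410/3.3868 = 0.5436.
x_2 = (1.2841 + 0.4428·0.5436)/2.5092 = 0.6077.
x_1 = (-1.1547 + 3.2717·0.6077 − 0.5774·0.5436)/5.1962 = 0.1000.

x = (0.1000, 0.6077, 0.5436)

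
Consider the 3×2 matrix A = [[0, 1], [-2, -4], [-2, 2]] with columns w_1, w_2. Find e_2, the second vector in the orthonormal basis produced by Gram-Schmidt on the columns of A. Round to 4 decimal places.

e_2 = (0.2294, -0.6882, 0.6882)

e_1 = w_1/‖w_1‖ = (0, -2, -2)/2.8284 = (0.0000, -0.7071, -0.7071).
r_{12} = e_1·w_2 = 1.4142.
u_2 = w_2 − 1.4142·e_1 = (1.0000, -3.0000, 3.0000).
‖u_2‖ = 4.3589, so e_2 = (0.2294, -0.6882, 0.6882).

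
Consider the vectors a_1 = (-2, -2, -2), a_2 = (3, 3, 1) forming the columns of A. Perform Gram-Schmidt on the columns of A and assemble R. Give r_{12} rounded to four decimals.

q_1 = a_1/‖a_1‖ = (-2, -2, -2)/3.4641 = (-0.5774, -0.5774, -0.5774).
r_{12} = q_1·a_2 = -4.0415.

r_{12} = -4.0415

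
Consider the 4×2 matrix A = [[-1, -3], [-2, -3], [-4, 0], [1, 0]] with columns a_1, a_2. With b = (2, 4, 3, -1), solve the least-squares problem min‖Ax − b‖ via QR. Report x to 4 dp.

a_1 = (-1, -2, -4, 1); ‖a_1‖ = 4.6904, so q_1 = (-0.2132, -0.4264, -0.8528, 0.2132).
q_1·a_2 = (-0.2132)·(-3) + (-0.4264)·(-3) + (-0.8528)·0 + 0.2132·0 = 1.9188.
u_2 = a_2 − 1.9188·q_1 = (-2.5909, -2.1818, 1.6364, -0.4091).
‖u_2‖ = 3.7839, so q_2 = (-0.6847, -0.5766, 0.4324, -0.1081).
Qᵀb = (-4.9036, -2.2704).
Back-substitute: x_2 = -2.2704/3.7839 = -0.6000.
x_1 = (-4.9036 − 1.9188·(-0.6000))/4.6904 = -0.8000.

x = (-0.8000, -0.6000)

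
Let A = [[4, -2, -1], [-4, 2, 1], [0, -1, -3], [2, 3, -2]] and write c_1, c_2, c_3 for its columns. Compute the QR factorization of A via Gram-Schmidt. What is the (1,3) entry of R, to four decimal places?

r_{13} = -2.0000

c_1 = (4, -4, 0, 2); ‖c_1‖ = 6.0000, so e_1 = (0.6667, -0.6667, 0.0000, 0.3333).
r_{13} = e_1·c_3 = -2.0000.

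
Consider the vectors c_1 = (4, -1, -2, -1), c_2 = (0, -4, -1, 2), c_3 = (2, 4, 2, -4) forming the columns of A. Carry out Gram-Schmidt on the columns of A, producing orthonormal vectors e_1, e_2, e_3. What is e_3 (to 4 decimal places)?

e_1 = c_1/‖c_1‖ = (4, -1, -2, -1)/4.6904 = (0.8528, -0.2132, -0.4264, -0.2132).
r_{12} = e_1·c_2 = 0.8528.
u_2 = c_2 − 0.8528·e_1 = (-0.7273, -3.8182, -0.6364, 2.1818).
‖u_2‖ = 4.5025, so e_2 = (-0.1615, -0.8480, -0.1413, 0.4846).
r_{13} = e_1·c_3 = 0.8528; r_{23} = e_2·c_3 = -5.9361.
u_3 = c_3 − 0.8528·e_1 + 5.9361·e_2 = (0.3139, -0.8520, 1.5247, -0.9417).
‖u_3‖ = 2.0089, so e_3 = (0.1563, -0.4241, 0.7589, -0.4688).

e_3 = (0.1563, -0.4241, 0.7589, -0.4688)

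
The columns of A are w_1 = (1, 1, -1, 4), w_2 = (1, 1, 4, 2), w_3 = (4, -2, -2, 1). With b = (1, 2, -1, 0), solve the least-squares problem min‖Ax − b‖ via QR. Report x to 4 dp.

x = (0.2573, -0.1195, -0.0215)

e_1 = w_1/‖w_1‖ = (1, 1, -1, 4)/4.3589 = (0.2294, 0.2294, -0.2294, 0.9177).
r_{12} = e_1·w_2 = 1.3765.
u_2 = w_2 − 1.3765·e_1 = (0.6842, 0.6842, 4.3158, 0.7368).
‖u_2‖ = 4.4839, so e_2 = (0.1526, 0.1526, 0.9625, 0.1643).
r_{13} = e_1·w_3 = 1.8353; r_{23} = e_2·w_3 = -1.4555.
u_3 = w_3 − 1.8353·e_1 + 1.4555·e_2 = (3.8010, -2.1990, -0.1780, -0.4450).
‖u_3‖ = 4.4174, so e_3 = (0.8605, -0.4978, -0.0403, -0.1007).
Qᵀb = (0.9177, -0.5047, -0.0948).
Back-substitute: x_3 = -0.0948/4.4174 = -0.0215.
x_2 = (-0.5047 + 1.4555·(-0.0215))/4.4839 = -0.1195.
x_1 = (0.9177 − 1.3765·(-0.1195) − 1.8353·(-0.0215))/4.3589 = 0.2573.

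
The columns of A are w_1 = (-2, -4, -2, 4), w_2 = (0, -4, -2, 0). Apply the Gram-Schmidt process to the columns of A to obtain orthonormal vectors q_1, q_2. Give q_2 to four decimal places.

q_2 = (0.3162, -0.6325, -0.3162, -0.6325)

w_1 = (-2, -4, -2, 4); ‖w_1‖ = 6.3246, so q_1 = (-0.3162, -0.6325, -0.3162, 0.6325).
q_1·w_2 = (-0.3162)·0 + (-0.6325)·(-4) + (-0.3162)·(-2) + 0.6325·0 = 3.1623.
u_2 = w_2 − 3.1623·q_1 = (1.0000, -2.0000, -1.0000, -2.0000).
‖u_2‖ = 3.1623, so q_2 = (0.3162, -0.6325, -0.3162, -0.6325).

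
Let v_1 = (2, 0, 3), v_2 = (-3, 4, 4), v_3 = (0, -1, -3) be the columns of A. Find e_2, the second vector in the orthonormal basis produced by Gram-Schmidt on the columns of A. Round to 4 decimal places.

e_2 = (-0.6345, 0.6469, 0.4230)

v_1 = (2, 0, 3); ‖v_1‖ = 3.6056, so e_1 = (0.5547, 0.0000, 0.8321).
e_1·v_2 = 0.5547·(-3) + 0.0000·4 + 0.8321·4 = 1.6641.
u_2 = v_2 − 1.6641·e_1 = (-3.9231, 4.0000, 2.6154).
‖u_2‖ = 6.1831, so e_2 = (-0.6345, 0.6469, 0.4230).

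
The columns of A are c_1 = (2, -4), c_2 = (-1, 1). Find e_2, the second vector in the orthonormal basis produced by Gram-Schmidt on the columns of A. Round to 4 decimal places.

e_1 = c_1/‖c_1‖ = (2, -4)/4.4721 = (0.4472, -0.8944).
r_{12} = e_1·c_2 = -1.3416.
u_2 = c_2 + 1.3416·e_1 = (-0.4000, -0.2000).
‖u_2‖ = 0.4472, so e_2 = (-0.8944, -0.4472).

e_2 = (-0.8944, -0.4472)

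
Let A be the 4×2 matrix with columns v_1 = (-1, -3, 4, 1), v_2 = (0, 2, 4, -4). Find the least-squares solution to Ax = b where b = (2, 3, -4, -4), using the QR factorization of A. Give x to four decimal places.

v_1 = (-1, -3, 4, 1); ‖v_1‖ = 5.1962, so e_1 = (-0.1925, -0.5774, 0.7698, 0.1925).
e_1·v_2 = (-0.1925)·0 + (-0.5774)·2 + 0.7698·4 + 0.1925·(-4) = 1.1547.
u_2 = v_2 − 1.1547·e_1 = (0.2222, 2.6667, 3.1111, -4.2222).
‖u_2‖ = 5.8878, so e_2 = (0.0377, 0.4529, 0.5284, -0.7171).
Qᵀb = (-5.9660, 2.1891).
Back-substitute: x_2 = 2.1891/5.8878 = 0.3718.
x_1 = (-5.9660 − 1.1547·0.3718)/5.1962 = -1.2308.

x = (-1.2308, 0.3718)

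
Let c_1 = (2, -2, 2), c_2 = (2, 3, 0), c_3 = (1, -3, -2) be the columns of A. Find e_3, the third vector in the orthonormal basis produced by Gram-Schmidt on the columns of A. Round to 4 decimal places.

e_3 = (0.4867, -0.3244, -0.8111)

c_1 = (2, -2, 2); ‖c_1‖ = 3.4641, so e_1 = (0.5774, -0.5774, 0.5774).
e_1·c_2 = 0.5774·2 + (-0.5774)·3 + 0.5774·0 = -0.5774.
u_2 = c_2 + 0.5774·e_1 = (2.3333, 2.6667, 0.3333).
‖u_2‖ = 3.5590, so e_2 = (0.6556, 0.7493, 0.0937).
e_1·c_3 = 0.5774·1 + (-0.5774)·(-3) + 0.5774·(-2) = 1.1547; e_2·c_3 = 0.6556·1 + 0.7493·(-3) + 0.0937·(-2) = -1.7795.
u_3 = c_3 − 1.1547·e_1 + 1.7795·e_2 = (1.5000, -1.0000, -2.5000).
‖u_3‖ = 3.0822, so e_3 = (0.4867, -0.3244, -0.8111).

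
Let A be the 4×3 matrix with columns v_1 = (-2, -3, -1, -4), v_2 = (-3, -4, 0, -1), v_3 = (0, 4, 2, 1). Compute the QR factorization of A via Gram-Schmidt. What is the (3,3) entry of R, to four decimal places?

v_1 = (-2, -3, -1, -4); ‖v_1‖ = 5.4772, so q_1 = (-0.3651, -0.5477, -0.1826, -0.7303).
q_1·v_2 = (-0.3651)·(-3) + (-0.5477)·(-4) + (-0.1826)·0 + (-0.7303)·(-1) = 4.0166.
u_2 = v_2 − 4.0166·q_1 = (-1.5333, -1.8000, 0.7333, 1.9333).
‖u_2‖ = 3.1411, so q_2 = (-0.4881, -0.5730, 0.2335, 0.6155).
q_1·v_3 = (-0.3651)·0 + (-0.5477)·4 + (-0.1826)·2 + (-0.7303)·1 = -3.2863; q_2·v_3 = (-0.4881)·0 + (-0.5730)·4 + 0.2335·2 + 0.6155·1 = -1.2098.
u_3 = v_3 + 3.2863·q_1 + 1.2098·q_2 = (-1.7905, 1.5068, 1.6824, -0.6554).
r_{33} = ‖u_3‖ = 2.9558.

r_{33} = 2.9558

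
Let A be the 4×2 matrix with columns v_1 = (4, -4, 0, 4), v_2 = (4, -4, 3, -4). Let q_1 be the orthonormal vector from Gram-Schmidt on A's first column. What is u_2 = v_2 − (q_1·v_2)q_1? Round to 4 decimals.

u_2 = (2.6667, -2.6667, 3.0000, -5.3333)

v_1 = (4, -4, 0, 4); ‖v_1‖ = 6.9282, so q_1 = (0.5774, -0.5774, 0.0000, 0.5774).
q_1·v_2 = 0.5774·4 + (-0.5774)·(-4) + 0.0000·3 + 0.5774·(-4) = 2.3094.
u_2 = v_2 − 2.3094·q_1 = (2.6667, -2.6667, 3.0000, -5.3333).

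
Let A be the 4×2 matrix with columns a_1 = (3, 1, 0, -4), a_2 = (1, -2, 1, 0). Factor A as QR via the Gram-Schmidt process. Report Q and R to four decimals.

Q = [[0.5883, 0.3623], [0.1961, -0.8349], [0.0000, 0.4096], [-0.7845, 0.0630]], R = [[5.0990, 0.1961], [0.0000, 2.4416]]

a_1 = (3, 1, 0, -4); ‖a_1‖ = 5.0990, so q_1 = (0.5883, 0.1961, 0.0000, -0.7845).
q_1·a_2 = 0.5883·1 + 0.1961·(-2) + 0.0000·1 + (-0.7845)·0 = 0.1961.
u_2 = a_2 − 0.1961·q_1 = (0.8846, -2.0385, 1.0000, 0.1538).
‖u_2‖ = 2.4416, so q_2 = (0.3623, -0.8349, 0.4096, 0.0630).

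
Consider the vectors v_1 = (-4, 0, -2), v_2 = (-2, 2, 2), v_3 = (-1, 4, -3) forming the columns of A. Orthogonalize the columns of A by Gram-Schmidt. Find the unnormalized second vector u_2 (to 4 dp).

u_2 = (-1.2000, 2.0000, 2.4000)

v_1 = (-4, 0, -2); ‖v_1‖ = 4.4721, so e_1 = (-0.8944, 0.0000, -0.4472).
e_1·v_2 = (-0.8944)·(-2) + 0.0000·2 + (-0.4472)·2 = 0.8944.
u_2 = v_2 − 0.8944·e_1 = (-1.2000, 2.0000, 2.4000).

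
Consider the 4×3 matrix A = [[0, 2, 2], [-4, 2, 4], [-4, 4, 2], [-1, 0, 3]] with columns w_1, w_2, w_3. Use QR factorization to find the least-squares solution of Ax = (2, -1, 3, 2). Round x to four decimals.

x = (0.6905, 1.0102, 0.3163)

w_1 = (0, -4, -4, -1); ‖w_1‖ = 5.7446, so e_1 = (0.0000, -0.6963, -0.6963, -0.1741).
e_1·w_2 = 0.0000·2 + (-0.6963)·2 + (-0.6963)·4 + (-0.1741)·0 = -4.1779.
u_2 = w_2 + 4.1779·e_1 = (2.0000, -0.9091, 1.0909, -0.7273).
‖u_2‖ = 2.5584, so e_2 = (0.7817, -0.3553, 0.4264, -0.2843).
e_1·w_3 = 0.0000·2 + (-0.6963)·4 + (-0.6963)·2 + (-0.1741)·3 = -4.7001; e_2·w_3 = 0.7817·2 + (-0.3553)·4 + 0.4264·2 + (-0.2843)·3 = 0.1421.
u_3 = w_3 + 4.7001·e_1 − 0.1421·e_2 = (1.8889, 0.7778, -1.3333, 2.2222).
‖u_3‖ = 3.2998, so e_3 = (0.5724, 0.2357, -0.4041, 0.6734).
Qᵀb = (-1.7408, 2.6295, 1.0438).
Back-substitute: x_3 = 1.0438/3.2998 = 0.3163.
x_2 = (2.6295 − 0.1421·0.3163)/2.5584 = 1.0102.
x_1 = (-1.7408 + 4.1779·1.0102 + 4.7001·0.3163)/5.7446 = 0.6905.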